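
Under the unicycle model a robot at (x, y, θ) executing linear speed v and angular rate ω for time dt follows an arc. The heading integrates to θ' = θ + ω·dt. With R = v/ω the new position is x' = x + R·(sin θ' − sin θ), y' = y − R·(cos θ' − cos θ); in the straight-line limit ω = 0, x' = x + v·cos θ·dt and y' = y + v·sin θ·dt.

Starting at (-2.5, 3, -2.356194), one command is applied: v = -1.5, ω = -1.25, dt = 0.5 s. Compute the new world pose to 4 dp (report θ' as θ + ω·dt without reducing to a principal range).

(-1.8431, 3.3361, -2.9812)

θ' = -2.3562 + -1.25·0.5 = -2.9812
R = v/ω = -1.5/-1.25 = 1.2000
x' = -2.5 + 1.2000·(sin -2.9812 − sin -2.3562) = -1.8431
y' = 3 − 1.2000·(cos -2.9812 − cos -2.3562) = 3.3361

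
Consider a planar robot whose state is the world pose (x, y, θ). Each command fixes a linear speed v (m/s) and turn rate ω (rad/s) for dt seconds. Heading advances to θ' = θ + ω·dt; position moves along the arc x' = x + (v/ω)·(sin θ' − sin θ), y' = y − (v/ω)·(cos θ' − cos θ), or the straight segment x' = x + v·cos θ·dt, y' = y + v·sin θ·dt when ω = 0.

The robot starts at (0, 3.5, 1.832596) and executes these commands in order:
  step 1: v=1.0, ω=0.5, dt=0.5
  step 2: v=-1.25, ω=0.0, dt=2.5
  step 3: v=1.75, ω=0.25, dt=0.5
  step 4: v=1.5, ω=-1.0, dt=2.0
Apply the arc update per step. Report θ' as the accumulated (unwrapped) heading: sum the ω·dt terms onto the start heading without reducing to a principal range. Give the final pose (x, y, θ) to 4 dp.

step 1: θ'=2.0826 (R=2.0000) → pose (-0.1881, 3.9619, 2.0826)
step 2: θ'=2.0826 (straight) → pose (1.3423, 1.2373, 2.0826)
step 3: θ'=2.2076 (R=7.0000) → pose (0.8673, 1.9714, 2.2076)
step 4: θ'=0.2076 (R=-1.5000) → pose (1.7641, 4.3312, 0.2076)

(1.7641, 4.3312, 0.2076)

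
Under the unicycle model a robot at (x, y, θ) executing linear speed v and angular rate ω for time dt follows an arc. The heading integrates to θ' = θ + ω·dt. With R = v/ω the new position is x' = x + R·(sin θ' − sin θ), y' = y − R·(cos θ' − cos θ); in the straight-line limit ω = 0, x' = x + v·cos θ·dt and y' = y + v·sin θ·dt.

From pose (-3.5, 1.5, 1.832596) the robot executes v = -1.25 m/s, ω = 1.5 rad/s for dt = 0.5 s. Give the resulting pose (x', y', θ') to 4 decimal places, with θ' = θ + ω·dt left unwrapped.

(-3.1370, 1.0092, 2.5826)

θ' = 1.8326 + 1.5·0.5 = 2.5826
R = v/ω = -1.25/1.5 = -0.8333
x' = -3.5 + -0.8333·(sin 2.5826 − sin 1.8326) = -3.1370
y' = 1.5 − -0.8333·(cos 2.5826 − cos 1.8326) = 1.0092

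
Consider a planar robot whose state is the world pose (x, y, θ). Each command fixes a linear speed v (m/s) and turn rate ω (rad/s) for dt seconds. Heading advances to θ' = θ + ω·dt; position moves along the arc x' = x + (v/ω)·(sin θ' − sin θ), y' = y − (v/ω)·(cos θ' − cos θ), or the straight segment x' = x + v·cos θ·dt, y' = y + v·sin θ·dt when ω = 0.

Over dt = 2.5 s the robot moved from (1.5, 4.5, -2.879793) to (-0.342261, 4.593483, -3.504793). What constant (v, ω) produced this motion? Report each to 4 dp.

v = 0.7500, ω = -0.2500

Δθ = -3.504793 − -2.879793 = -0.625000
ω = Δθ/dt = -0.625000/2.5 = -0.2500
R = Δx/(sin θ' − sin θ) = -3.0000
v = R·ω = -3.0000·-0.2500 = 0.7500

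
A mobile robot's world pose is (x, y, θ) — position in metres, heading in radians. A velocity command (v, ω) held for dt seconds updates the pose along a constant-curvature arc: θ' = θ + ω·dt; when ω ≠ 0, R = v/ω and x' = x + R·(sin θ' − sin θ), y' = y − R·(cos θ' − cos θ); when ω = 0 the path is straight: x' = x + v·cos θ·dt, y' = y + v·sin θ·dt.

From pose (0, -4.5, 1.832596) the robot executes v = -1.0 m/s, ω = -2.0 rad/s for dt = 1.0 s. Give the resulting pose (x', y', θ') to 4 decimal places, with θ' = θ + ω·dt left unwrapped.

θ' = 1.8326 + -2.0·1.0 = -0.1674
R = v/ω = -1.0/-2.0 = 0.5000
x' = 0 + 0.5000·(sin -0.1674 − sin 1.8326) = -0.5663
y' = -4.5 − 0.5000·(cos -0.1674 − cos 1.8326) = -5.1224

(-0.5663, -5.1224, -0.1674)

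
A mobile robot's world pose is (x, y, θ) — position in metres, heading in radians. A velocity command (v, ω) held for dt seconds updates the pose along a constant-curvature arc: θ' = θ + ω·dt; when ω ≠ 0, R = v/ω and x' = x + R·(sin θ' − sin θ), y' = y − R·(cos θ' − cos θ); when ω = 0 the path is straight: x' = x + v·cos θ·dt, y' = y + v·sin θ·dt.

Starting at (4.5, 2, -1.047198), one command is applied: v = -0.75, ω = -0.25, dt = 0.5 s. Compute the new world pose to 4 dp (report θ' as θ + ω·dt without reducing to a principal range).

θ' = -1.0472 + -0.25·0.5 = -1.1722
R = v/ω = -0.75/-0.25 = 3.0000
x' = 4.5 + 3.0000·(sin -1.1722 − sin -1.0472) = 4.3333
y' = 2 − 3.0000·(cos -1.1722 − cos -1.0472) = 2.3356

(4.3333, 2.3356, -1.1722)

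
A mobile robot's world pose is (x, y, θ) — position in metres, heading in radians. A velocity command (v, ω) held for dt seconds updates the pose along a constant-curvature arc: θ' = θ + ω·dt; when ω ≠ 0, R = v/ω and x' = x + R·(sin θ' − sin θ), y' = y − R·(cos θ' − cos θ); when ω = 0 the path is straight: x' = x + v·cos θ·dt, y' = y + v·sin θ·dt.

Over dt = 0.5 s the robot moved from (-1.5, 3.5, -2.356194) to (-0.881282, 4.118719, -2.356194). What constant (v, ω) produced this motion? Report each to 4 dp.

Δθ = -2.356194 − -2.356194 = 0.000000
ω = Δθ/dt = 0.000000/0.5 = 0.0000
ω = 0 → v = (Δx·cos θ + Δy·sin θ)/dt = -1.7500

v = -1.7500, ω = 0.0000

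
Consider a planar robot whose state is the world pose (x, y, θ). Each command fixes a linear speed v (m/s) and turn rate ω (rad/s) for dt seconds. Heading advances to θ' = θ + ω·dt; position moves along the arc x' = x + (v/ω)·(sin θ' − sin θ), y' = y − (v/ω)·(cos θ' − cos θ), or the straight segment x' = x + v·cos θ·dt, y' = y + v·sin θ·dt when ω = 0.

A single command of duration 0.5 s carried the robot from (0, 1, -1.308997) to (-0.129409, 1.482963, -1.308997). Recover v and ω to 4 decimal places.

Δθ = -1.308997 − -1.308997 = 0.000000
ω = Δθ/dt = 0.000000/0.5 = 0.0000
ω = 0 → v = (Δx·cos θ + Δy·sin θ)/dt = -1.0000

v = -1.0000, ω = 0.0000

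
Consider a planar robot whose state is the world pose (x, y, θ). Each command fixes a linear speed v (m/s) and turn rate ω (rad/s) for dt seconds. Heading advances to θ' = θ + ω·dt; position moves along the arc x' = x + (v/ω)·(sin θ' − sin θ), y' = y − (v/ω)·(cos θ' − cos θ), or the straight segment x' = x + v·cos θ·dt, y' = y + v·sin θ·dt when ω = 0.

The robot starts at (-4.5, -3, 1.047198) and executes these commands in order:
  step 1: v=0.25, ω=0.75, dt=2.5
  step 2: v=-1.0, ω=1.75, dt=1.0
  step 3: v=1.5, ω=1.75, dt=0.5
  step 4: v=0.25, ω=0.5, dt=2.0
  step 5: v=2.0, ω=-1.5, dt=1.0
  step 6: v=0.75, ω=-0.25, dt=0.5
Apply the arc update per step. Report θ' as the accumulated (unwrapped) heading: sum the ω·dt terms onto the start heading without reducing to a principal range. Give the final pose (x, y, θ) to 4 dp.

step 1: θ'=2.9222 (R=0.3333) → pose (-4.7161, -2.5080, 2.9222)
step 2: θ'=4.6722 (R=-0.5714) → pose (-4.0208, -1.9732, 4.6722)
step 3: θ'=5.5472 (R=0.8571) → pose (-3.7398, -2.6429, 5.5472)
step 4: θ'=6.5472 (R=0.5000) → pose (-3.2736, -2.7550, 6.5472)
step 5: θ'=5.0472 (R=-1.3333) → pose (-1.6664, -3.6041, 5.0472)
step 6: θ'=4.9222 (R=-3.0000) → pose (-1.5656, -3.9650, 4.9222)

(-1.5656, -3.9650, 4.9222)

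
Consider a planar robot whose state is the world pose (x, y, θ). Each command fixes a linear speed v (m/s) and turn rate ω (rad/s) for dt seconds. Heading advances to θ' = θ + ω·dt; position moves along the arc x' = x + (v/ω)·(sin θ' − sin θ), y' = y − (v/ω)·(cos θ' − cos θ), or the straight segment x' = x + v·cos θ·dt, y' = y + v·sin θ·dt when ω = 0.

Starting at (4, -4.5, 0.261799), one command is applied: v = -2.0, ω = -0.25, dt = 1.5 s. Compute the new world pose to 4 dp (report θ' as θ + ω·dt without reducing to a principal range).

θ' = 0.2618 + -0.25·1.5 = -0.1132
R = v/ω = -2.0/-0.25 = 8.0000
x' = 4 + 8.0000·(sin -0.1132 − sin 0.2618) = 1.0258
y' = -4.5 − 8.0000·(cos -0.1132 − cos 0.2618) = -4.7214

(1.0258, -4.7214, -0.1132)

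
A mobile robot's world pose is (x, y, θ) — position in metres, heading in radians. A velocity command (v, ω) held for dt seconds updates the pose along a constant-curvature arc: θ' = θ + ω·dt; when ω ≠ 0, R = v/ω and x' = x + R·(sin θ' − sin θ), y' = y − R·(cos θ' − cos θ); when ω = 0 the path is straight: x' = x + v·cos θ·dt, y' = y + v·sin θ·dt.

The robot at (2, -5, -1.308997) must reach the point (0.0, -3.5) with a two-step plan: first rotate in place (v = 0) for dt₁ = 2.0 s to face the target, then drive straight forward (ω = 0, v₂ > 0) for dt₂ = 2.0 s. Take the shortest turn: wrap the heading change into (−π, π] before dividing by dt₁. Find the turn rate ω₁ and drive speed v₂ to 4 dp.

ω₁ = -1.2380, v₂ = 1.2500

heading to target = atan2(-3.5−-5, 0−2) = 2.4981
Δθ = wrap(2.4981 − -1.3090) = -2.4761; ω₁ = Δθ/dt₁ = -1.2380
distance = √((0−2)² + (-3.5−-5)²) = 2.5000; v₂ = distance/dt₂ = 1.2500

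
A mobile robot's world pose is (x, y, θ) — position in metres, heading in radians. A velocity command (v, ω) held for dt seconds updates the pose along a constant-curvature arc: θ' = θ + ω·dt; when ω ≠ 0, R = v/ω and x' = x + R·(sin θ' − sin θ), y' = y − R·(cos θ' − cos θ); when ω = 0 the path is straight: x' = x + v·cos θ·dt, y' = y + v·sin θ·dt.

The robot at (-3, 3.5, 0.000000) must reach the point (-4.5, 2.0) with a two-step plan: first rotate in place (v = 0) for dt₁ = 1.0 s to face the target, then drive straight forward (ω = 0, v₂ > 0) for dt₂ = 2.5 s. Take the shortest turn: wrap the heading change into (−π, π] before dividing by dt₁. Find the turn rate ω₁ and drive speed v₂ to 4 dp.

ω₁ = -2.3562, v₂ = 0.8485

heading to target = atan2(2−3.5, -4.5−-3) = -2.3562
Δθ = wrap(-2.3562 − 0.0000) = -2.3562; ω₁ = Δθ/dt₁ = -2.3562
distance = √((-4.5−-3)² + (2−3.5)²) = 2.1213; v₂ = distance/dt₂ = 0.8485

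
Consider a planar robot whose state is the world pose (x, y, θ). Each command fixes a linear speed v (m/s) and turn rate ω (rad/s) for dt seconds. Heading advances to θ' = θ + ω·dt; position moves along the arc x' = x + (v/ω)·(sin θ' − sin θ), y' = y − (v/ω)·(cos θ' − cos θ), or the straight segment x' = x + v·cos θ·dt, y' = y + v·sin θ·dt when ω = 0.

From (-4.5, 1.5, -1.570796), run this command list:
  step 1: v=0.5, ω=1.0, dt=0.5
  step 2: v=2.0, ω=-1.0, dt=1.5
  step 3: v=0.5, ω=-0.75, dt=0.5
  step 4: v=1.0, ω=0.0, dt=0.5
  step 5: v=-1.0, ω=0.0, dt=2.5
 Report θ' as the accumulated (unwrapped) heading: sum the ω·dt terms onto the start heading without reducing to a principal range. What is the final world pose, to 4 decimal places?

step 1: θ'=-1.0708 (R=0.5000) → pose (-4.4388, 1.2603, -1.0708)
step 2: θ'=-2.5708 (R=-2.0000) → pose (-5.1134, -1.3815, -2.5708)
step 3: θ'=-2.9458 (R=-0.6667) → pose (-5.3439, -1.4745, -2.9458)
step 4: θ'=-2.9458 (straight) → pose (-5.8343, -1.5717, -2.9458)
step 5: θ'=-2.9458 (straight) → pose (-3.3821, -1.0854, -2.9458)

(-3.3821, -1.0854, -2.9458)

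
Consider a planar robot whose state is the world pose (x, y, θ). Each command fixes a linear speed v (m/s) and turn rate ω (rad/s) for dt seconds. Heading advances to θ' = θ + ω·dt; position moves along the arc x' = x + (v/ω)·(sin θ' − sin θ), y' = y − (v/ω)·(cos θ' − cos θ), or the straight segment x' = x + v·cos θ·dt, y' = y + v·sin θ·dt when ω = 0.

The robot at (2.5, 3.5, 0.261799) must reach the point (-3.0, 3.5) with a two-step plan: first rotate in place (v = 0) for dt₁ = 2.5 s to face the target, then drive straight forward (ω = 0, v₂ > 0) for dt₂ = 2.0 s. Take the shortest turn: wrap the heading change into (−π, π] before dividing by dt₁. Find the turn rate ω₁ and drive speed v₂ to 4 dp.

ω₁ = 1.1519, v₂ = 2.7500

heading to target = atan2(3.5−3.5, -3−2.5) = 3.1416
Δθ = wrap(3.1416 − 0.2618) = 2.8798; ω₁ = Δθ/dt₁ = 1.1519
distance = √((-3−2.5)² + (3.5−3.5)²) = 5.5000; v₂ = distance/dt₂ = 2.7500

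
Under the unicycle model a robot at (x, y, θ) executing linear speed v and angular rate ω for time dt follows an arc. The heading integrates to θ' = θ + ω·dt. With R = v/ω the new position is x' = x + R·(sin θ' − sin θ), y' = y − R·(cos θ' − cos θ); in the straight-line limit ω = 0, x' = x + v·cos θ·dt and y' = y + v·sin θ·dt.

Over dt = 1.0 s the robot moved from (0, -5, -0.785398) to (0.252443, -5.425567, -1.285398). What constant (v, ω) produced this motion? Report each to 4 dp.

Δθ = -1.285398 − -0.785398 = -0.500000
ω = Δθ/dt = -0.500000/1.0 = -0.5000
R = −Δy/(cos θ' − cos θ) = -1.0000
v = R·ω = -1.0000·-0.5000 = 0.5000

v = 0.5000, ω = -0.5000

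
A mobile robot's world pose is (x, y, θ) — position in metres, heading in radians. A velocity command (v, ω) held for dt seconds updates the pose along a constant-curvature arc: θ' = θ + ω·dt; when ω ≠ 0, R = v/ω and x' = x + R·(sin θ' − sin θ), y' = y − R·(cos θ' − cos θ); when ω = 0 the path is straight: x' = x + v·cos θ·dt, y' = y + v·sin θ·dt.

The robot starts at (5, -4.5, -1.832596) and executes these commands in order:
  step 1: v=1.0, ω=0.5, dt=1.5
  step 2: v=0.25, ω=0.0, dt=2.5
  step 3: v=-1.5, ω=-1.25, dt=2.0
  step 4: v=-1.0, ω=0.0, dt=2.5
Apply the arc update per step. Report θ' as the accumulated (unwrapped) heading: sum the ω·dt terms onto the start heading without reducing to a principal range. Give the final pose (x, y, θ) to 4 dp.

(9.2915, -5.9268, -3.5826)

step 1: θ'=-1.0826 (R=2.0000) → pose (5.1655, -5.9557, -1.0826)
step 2: θ'=-1.0826 (straight) → pose (5.4586, -6.5077, -1.0826)
step 3: θ'=-3.5826 (R=1.2000) → pose (7.0307, -4.8597, -3.5826)
step 4: θ'=-3.5826 (straight) → pose (9.2915, -5.9268, -3.5826)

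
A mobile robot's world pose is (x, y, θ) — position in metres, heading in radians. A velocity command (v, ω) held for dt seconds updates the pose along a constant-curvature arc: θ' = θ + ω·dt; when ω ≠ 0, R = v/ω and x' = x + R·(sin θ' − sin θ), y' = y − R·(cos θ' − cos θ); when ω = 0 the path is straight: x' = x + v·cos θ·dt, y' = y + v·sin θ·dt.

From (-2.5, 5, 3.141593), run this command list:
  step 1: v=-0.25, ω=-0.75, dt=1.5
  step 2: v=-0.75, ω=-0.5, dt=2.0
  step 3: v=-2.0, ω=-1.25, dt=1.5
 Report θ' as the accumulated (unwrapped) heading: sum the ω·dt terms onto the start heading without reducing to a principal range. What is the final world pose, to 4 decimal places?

step 1: θ'=2.0166 (R=0.3333) → pose (-2.1992, 4.8104, 2.0166)
step 2: θ'=1.0166 (R=1.5000) → pose (-2.2772, 3.3742, 1.0166)
step 3: θ'=-0.8584 (R=1.6000) → pose (-4.8486, 3.1704, -0.8584)

(-4.8486, 3.1704, -0.8584)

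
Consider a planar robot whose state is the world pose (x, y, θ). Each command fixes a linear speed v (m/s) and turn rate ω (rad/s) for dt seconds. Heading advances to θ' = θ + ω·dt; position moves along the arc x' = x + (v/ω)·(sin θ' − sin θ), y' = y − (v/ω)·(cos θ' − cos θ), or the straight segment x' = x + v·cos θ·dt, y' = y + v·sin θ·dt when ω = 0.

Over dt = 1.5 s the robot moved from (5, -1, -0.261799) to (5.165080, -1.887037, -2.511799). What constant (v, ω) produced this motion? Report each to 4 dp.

v = 0.7500, ω = -1.5000

Δθ = -2.511799 − -0.261799 = -2.250000
ω = Δθ/dt = -2.250000/1.5 = -1.5000
R = −Δy/(cos θ' − cos θ) = -0.5000
v = R·ω = -0.5000·-1.5000 = 0.7500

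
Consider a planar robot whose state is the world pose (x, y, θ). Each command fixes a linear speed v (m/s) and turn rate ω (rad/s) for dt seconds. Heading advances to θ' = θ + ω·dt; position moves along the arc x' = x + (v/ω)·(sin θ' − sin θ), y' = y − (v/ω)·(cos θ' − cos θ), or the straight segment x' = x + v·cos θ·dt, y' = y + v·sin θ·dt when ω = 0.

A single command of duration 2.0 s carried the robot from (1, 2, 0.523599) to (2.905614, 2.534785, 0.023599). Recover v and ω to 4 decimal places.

v = 1.0000, ω = -0.2500

Δθ = 0.023599 − 0.523599 = -0.500000
ω = Δθ/dt = -0.500000/2.0 = -0.2500
R = Δx/(sin θ' − sin θ) = -4.0000
v = R·ω = -4.0000·-0.2500 = 1.0000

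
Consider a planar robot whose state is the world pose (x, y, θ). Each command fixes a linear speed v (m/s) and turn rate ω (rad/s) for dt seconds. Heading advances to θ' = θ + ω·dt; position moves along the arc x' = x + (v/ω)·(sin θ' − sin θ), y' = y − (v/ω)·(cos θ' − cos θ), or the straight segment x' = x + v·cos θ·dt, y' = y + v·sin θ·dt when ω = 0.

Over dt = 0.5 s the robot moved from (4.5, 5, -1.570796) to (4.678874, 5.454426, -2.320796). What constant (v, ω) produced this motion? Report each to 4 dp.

Δθ = -2.320796 − -1.570796 = -0.750000
ω = Δθ/dt = -0.750000/0.5 = -1.5000
R = −Δy/(cos θ' − cos θ) = 0.6667
v = R·ω = 0.6667·-1.5000 = -1.0000

v = -1.0000, ω = -1.5000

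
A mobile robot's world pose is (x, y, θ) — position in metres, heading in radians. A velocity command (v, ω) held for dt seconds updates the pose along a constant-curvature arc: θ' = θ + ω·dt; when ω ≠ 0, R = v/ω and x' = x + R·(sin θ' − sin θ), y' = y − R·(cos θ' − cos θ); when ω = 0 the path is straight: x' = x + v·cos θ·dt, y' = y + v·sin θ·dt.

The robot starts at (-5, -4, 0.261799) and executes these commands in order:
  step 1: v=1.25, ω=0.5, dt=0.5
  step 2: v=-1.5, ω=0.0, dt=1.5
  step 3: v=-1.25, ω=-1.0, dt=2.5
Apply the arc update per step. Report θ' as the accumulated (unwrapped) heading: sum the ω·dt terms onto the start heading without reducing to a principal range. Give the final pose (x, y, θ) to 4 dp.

(-8.1392, -3.2702, -1.9882)

step 1: θ'=0.5118 (R=2.5000) → pose (-4.4227, -3.7648, 0.5118)
step 2: θ'=0.5118 (straight) → pose (-6.3844, -4.8668, 0.5118)
step 3: θ'=-1.9882 (R=1.2500) → pose (-8.1392, -3.2702, -1.9882)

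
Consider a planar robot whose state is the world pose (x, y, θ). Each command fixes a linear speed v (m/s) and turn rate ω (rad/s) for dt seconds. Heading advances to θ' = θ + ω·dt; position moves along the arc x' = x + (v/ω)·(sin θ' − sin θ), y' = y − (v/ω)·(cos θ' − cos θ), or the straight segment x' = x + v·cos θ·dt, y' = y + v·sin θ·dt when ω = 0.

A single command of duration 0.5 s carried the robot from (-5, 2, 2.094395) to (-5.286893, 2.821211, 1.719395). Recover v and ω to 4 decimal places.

v = 1.7500, ω = -0.7500

Δθ = 1.719395 − 2.094395 = -0.375000
ω = Δθ/dt = -0.375000/0.5 = -0.7500
R = −Δy/(cos θ' − cos θ) = -2.3333
v = R·ω = -2.3333·-0.7500 = 1.7500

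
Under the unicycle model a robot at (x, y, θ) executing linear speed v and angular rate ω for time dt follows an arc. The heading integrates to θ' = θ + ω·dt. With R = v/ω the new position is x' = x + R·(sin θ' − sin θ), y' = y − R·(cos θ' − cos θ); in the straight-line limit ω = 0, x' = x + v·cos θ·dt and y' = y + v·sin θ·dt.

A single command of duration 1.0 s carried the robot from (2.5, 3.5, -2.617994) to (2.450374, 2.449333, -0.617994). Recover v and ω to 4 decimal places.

v = 1.2500, ω = 2.0000

Δθ = -0.617994 − -2.617994 = 2.000000
ω = Δθ/dt = 2.000000/1.0 = 2.0000
R = −Δy/(cos θ' − cos θ) = 0.6250
v = R·ω = 0.6250·2.0000 = 1.2500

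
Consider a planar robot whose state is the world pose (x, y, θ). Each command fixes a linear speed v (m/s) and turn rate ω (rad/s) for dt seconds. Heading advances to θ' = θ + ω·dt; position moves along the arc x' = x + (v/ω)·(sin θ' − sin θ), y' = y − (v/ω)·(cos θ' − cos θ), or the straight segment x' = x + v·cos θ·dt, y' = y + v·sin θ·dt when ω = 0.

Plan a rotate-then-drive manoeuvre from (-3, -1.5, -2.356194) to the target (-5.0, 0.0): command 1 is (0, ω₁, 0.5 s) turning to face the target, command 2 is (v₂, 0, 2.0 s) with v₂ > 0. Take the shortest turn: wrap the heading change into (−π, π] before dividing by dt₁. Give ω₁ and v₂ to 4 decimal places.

ω₁ = -2.8578, v₂ = 1.2500

heading to target = atan2(0−-1.5, -5−-3) = 2.4981
Δθ = wrap(2.4981 − -2.3562) = -1.4289; ω₁ = Δθ/dt₁ = -2.8578
distance = √((-5−-3)² + (0−-1.5)²) = 2.5000; v₂ = distance/dt₂ = 1.2500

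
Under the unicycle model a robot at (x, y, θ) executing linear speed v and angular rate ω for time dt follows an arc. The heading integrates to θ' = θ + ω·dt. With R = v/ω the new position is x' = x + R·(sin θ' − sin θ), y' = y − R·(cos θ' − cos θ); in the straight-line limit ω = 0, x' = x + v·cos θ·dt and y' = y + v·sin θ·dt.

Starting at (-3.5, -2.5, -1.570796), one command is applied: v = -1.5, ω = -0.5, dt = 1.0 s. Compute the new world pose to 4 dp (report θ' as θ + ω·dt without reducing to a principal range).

θ' = -1.5708 + -0.5·1.0 = -2.0708
R = v/ω = -1.5/-0.5 = 3.0000
x' = -3.5 + 3.0000·(sin -2.0708 − sin -1.5708) = -3.1327
y' = -2.5 − 3.0000·(cos -2.0708 − cos -1.5708) = -1.0617

(-3.1327, -1.0617, -2.0708)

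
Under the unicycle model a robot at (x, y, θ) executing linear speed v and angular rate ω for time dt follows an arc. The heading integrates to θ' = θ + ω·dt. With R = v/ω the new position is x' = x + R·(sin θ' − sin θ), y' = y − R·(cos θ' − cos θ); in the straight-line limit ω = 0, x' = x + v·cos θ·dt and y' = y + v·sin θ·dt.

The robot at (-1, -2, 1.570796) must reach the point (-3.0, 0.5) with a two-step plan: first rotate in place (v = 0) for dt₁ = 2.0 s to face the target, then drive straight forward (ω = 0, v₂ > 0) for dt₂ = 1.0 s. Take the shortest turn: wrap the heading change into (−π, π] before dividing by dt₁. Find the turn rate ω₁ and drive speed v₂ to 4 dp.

ω₁ = 0.3374, v₂ = 3.2016

heading to target = atan2(0.5−-2, -3−-1) = 2.2455
Δθ = wrap(2.2455 − 1.5708) = 0.6747; ω₁ = Δθ/dt₁ = 0.3374
distance = √((-3−-1)² + (0.5−-2)²) = 3.2016; v₂ = distance/dt₂ = 3.2016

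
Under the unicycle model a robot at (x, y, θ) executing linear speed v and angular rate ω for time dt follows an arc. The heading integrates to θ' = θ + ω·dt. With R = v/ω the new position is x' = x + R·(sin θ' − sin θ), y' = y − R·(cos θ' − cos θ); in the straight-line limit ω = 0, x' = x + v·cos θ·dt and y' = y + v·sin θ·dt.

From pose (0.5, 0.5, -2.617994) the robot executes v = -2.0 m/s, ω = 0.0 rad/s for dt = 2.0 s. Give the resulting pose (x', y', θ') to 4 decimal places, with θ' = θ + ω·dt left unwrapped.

(3.9641, 2.5000, -2.6180)

θ' = -2.6180 + 0.0·2.0 = -2.6180
ω = 0 → straight: x' = 0.5 + -2.0·cos(-2.6180)·2.0 = 3.9641
y' = 0.5 + -2.0·sin(-2.6180)·2.0 = 2.5000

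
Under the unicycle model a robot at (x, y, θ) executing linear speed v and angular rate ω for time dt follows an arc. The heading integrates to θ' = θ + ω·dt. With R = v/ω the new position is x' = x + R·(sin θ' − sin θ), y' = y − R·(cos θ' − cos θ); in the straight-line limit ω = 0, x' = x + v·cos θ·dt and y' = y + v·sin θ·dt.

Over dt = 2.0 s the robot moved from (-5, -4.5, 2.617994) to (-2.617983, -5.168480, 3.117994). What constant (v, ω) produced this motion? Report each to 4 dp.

v = -1.2500, ω = 0.2500

Δθ = 3.117994 − 2.617994 = 0.500000
ω = Δθ/dt = 0.500000/2.0 = 0.2500
R = Δx/(sin θ' − sin θ) = -5.0000
v = R·ω = -5.0000·0.2500 = -1.2500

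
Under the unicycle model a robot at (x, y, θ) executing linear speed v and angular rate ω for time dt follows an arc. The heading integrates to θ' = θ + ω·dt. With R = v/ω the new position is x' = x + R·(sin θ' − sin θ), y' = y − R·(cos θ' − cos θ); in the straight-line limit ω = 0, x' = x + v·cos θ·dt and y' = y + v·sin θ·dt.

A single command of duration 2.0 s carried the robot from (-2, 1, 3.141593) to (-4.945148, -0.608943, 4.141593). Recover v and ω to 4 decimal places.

v = 1.7500, ω = 0.5000

Δθ = 4.141593 − 3.141593 = 1.000000
ω = Δθ/dt = 1.000000/2.0 = 0.5000
R = Δx/(sin θ' − sin θ) = 3.5000
v = R·ω = 3.5000·0.5000 = 1.7500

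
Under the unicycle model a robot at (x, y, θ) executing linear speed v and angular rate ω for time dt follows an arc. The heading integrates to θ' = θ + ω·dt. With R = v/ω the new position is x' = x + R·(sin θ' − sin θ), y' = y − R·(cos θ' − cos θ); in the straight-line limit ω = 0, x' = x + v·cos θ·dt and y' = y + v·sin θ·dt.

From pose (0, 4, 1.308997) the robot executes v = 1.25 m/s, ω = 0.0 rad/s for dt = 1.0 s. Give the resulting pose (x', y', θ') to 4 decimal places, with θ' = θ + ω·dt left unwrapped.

(0.3235, 5.2074, 1.3090)

θ' = 1.3090 + 0.0·1.0 = 1.3090
ω = 0 → straight: x' = 0 + 1.25·cos(1.3090)·1.0 = 0.3235
y' = 4 + 1.25·sin(1.3090)·1.0 = 5.2074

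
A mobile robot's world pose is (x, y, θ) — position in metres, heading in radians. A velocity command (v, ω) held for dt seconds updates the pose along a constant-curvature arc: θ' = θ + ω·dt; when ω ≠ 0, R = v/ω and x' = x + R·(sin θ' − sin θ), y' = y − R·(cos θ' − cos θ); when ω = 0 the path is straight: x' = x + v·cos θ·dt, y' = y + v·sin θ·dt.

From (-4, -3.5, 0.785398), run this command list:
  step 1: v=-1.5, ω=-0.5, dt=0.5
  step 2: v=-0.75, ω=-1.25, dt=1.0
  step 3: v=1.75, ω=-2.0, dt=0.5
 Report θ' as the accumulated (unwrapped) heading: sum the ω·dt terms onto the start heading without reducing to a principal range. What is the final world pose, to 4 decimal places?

step 1: θ'=0.5354 (R=3.0000) → pose (-4.5908, -3.9589, 0.5354)
step 2: θ'=-0.7146 (R=0.6000) → pose (-5.2901, -3.8960, -0.7146)
step 3: θ'=-1.7146 (R=-0.8750) → pose (-4.9975, -4.6824, -1.7146)

(-4.9975, -4.6824, -1.7146)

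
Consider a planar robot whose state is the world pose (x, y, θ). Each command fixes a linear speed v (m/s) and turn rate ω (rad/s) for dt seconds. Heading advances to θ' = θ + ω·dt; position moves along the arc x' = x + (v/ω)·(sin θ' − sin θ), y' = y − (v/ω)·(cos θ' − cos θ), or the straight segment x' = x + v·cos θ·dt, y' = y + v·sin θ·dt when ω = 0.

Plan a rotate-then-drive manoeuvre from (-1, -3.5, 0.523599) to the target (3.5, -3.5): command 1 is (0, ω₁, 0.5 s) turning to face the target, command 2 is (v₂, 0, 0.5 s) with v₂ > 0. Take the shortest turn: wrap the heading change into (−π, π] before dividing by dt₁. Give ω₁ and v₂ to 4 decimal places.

ω₁ = -1.0472, v₂ = 9.0000

heading to target = atan2(-3.5−-3.5, 3.5−-1) = 0.0000
Δθ = wrap(0.0000 − 0.5236) = -0.5236; ω₁ = Δθ/dt₁ = -1.0472
distance = √((3.5−-1)² + (-3.5−-3.5)²) = 4.5000; v₂ = distance/dt₂ = 9.0000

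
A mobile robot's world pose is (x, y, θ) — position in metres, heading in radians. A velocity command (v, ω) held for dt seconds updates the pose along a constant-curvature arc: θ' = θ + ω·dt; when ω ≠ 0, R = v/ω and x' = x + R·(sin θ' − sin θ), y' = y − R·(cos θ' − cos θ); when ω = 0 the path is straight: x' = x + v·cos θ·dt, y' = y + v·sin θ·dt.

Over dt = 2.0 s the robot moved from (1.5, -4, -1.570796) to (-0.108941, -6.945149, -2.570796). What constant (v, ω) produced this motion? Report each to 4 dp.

v = 1.7500, ω = -0.5000

Δθ = -2.570796 − -1.570796 = -1.000000
ω = Δθ/dt = -1.000000/2.0 = -0.5000
R = −Δy/(cos θ' − cos θ) = -3.5000
v = R·ω = -3.5000·-0.5000 = 1.7500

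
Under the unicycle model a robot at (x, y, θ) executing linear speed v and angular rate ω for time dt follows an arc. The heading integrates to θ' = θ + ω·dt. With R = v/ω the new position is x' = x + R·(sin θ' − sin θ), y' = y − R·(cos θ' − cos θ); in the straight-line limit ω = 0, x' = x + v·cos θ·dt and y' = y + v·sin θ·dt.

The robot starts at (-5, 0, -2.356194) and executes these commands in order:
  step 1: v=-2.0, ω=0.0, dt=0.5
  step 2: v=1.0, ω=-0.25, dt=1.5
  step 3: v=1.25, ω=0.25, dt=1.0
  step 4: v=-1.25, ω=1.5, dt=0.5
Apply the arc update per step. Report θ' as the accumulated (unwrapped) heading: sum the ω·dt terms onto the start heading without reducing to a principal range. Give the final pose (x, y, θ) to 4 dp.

step 1: θ'=-2.3562 (straight) → pose (-4.2929, 0.7071, -2.3562)
step 2: θ'=-2.7312 (R=-4.0000) → pose (-5.5254, -0.1323, -2.7312)
step 3: θ'=-2.4812 (R=5.0000) → pose (-6.5977, -0.7684, -2.4812)
step 4: θ'=-1.7312 (R=-0.8333) → pose (-6.2863, -0.2434, -1.7312)

(-6.2863, -0.2434, -1.7312)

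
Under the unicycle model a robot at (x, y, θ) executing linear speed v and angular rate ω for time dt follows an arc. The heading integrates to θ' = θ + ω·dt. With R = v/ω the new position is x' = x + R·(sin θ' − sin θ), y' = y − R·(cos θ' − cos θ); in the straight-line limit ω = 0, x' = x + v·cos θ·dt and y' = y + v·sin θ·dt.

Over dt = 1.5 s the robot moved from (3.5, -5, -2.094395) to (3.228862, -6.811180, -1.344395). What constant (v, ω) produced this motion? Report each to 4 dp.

Δθ = -1.344395 − -2.094395 = 0.750000
ω = Δθ/dt = 0.750000/1.5 = 0.5000
R = −Δy/(cos θ' − cos θ) = 2.5000
v = R·ω = 2.5000·0.5000 = 1.2500

v = 1.2500, ω = 0.5000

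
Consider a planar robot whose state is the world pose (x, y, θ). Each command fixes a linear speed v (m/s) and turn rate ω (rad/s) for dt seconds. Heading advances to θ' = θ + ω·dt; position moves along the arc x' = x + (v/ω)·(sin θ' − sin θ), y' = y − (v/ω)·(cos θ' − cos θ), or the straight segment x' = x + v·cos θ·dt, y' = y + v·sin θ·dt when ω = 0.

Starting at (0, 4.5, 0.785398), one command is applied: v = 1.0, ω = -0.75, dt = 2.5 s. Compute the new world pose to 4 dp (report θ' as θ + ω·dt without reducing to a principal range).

(2.1247, 4.1743, -1.0896)

θ' = 0.7854 + -0.75·2.5 = -1.0896
R = v/ω = 1.0/-0.75 = -1.3333
x' = 0 + -1.3333·(sin -1.0896 − sin 0.7854) = 2.1247
y' = 4.5 − -1.3333·(cos -1.0896 − cos 0.7854) = 4.1743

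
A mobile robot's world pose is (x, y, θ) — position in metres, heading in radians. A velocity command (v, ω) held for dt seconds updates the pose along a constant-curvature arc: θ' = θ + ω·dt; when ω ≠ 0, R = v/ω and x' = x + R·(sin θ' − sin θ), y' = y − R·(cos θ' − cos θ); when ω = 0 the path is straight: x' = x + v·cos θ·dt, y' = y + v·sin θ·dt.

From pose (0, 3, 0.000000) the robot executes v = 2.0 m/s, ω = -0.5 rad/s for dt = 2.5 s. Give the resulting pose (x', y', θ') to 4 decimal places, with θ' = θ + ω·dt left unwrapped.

(3.7959, 0.2613, -1.2500)

θ' = 0.0000 + -0.5·2.5 = -1.2500
R = v/ω = 2.0/-0.5 = -4.0000
x' = 0 + -4.0000·(sin -1.2500 − sin 0.0000) = 3.7959
y' = 3 − -4.0000·(cos -1.2500 − cos 0.0000) = 0.2613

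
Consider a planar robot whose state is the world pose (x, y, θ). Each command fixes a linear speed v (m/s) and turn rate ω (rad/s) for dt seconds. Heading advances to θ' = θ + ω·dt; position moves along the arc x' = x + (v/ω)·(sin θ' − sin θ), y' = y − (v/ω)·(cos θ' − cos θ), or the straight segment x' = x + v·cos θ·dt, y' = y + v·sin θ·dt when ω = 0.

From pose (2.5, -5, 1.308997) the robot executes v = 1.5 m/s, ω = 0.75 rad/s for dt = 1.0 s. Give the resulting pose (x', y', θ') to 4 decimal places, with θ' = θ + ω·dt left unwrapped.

(2.3345, -3.5443, 2.0590)

θ' = 1.3090 + 0.75·1.0 = 2.0590
R = v/ω = 1.5/0.75 = 2.0000
x' = 2.5 + 2.0000·(sin 2.0590 − sin 1.3090) = 2.3345
y' = -5 − 2.0000·(cos 2.0590 − cos 1.3090) = -3.5443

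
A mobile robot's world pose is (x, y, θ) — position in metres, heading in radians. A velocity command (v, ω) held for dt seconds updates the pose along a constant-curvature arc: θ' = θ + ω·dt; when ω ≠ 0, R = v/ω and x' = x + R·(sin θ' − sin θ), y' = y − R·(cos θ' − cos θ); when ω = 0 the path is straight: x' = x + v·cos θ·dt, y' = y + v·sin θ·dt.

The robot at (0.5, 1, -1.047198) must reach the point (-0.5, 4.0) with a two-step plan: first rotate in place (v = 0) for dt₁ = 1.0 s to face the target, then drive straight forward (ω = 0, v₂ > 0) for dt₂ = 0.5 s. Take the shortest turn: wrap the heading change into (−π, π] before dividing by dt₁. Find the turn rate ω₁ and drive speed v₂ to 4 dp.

ω₁ = 2.9397, v₂ = 6.3246

heading to target = atan2(4−1, -0.5−0.5) = 1.8925
Δθ = wrap(1.8925 − -1.0472) = 2.9397; ω₁ = Δθ/dt₁ = 2.9397
distance = √((-0.5−0.5)² + (4−1)²) = 3.1623; v₂ = distance/dt₂ = 6.3246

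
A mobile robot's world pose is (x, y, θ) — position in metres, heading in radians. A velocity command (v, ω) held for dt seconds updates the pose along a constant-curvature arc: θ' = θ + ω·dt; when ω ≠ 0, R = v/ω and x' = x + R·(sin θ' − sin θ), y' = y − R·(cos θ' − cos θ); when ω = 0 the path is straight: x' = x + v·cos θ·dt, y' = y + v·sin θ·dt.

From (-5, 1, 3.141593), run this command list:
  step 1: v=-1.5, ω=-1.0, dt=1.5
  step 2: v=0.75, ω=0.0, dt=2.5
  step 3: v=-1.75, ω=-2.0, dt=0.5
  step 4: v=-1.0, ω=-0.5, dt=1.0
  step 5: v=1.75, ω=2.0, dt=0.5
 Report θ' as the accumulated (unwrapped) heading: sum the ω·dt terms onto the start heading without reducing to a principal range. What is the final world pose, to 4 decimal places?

(-4.2281, 0.8379, 1.1416)

step 1: θ'=1.6416 (R=1.5000) → pose (-3.5038, -0.3939, 1.6416)
step 2: θ'=1.6416 (straight) → pose (-3.6364, 1.4764, 1.6416)
step 3: θ'=0.6416 (R=0.8750) → pose (-3.9855, 0.7135, 0.6416)
step 4: θ'=0.1416 (R=2.0000) → pose (-4.9002, 0.3358, 0.1416)
step 5: θ'=1.1416 (R=0.8750) → pose (-4.2281, 0.8379, 1.1416)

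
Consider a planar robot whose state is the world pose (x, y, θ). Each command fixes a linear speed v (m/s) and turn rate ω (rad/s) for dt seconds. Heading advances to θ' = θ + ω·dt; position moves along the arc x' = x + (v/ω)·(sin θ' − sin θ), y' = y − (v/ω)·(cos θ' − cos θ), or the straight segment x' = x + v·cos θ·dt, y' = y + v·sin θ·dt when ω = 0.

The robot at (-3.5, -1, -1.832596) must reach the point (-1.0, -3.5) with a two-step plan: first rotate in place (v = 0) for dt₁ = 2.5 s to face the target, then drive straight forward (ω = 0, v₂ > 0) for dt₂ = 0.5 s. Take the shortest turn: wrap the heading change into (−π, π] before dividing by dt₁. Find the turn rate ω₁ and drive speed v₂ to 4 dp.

heading to target = atan2(-3.5−-1, -1−-3.5) = -0.7854
Δθ = wrap(-0.7854 − -1.8326) = 1.0472; ω₁ = Δθ/dt₁ = 0.4189
distance = √((-1−-3.5)² + (-3.5−-1)²) = 3.5355; v₂ = distance/dt₂ = 7.0711

ω₁ = 0.4189, v₂ = 7.0711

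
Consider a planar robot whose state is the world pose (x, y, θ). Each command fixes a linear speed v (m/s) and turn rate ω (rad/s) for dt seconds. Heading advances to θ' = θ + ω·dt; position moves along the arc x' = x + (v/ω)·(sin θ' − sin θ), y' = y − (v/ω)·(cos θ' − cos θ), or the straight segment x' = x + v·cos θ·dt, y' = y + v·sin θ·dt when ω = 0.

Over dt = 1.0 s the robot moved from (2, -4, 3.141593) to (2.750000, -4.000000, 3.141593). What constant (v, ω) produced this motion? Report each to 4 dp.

v = -0.7500, ω = 0.0000

Δθ = 3.141593 − 3.141593 = 0.000000
ω = Δθ/dt = 0.000000/1.0 = 0.0000
ω = 0 → v = (Δx·cos θ + Δy·sin θ)/dt = -0.7500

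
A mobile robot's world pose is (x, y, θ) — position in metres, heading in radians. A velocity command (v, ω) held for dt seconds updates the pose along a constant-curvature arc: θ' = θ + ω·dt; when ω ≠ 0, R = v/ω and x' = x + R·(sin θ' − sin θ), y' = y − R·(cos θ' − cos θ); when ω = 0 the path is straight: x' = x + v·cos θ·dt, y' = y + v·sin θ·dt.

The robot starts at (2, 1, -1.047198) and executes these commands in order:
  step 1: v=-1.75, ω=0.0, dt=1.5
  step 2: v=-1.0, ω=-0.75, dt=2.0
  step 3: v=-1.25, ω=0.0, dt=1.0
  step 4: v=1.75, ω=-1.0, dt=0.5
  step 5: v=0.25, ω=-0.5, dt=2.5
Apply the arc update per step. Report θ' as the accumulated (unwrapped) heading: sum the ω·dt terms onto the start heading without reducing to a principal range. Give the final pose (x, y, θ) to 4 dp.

(0.8114, 5.7484, -4.2972)

step 1: θ'=-1.0472 (straight) → pose (0.6875, 3.2733, -1.0472)
step 2: θ'=-2.5472 (R=1.3333) → pose (1.0955, 5.0446, -2.5472)
step 3: θ'=-2.5472 (straight) → pose (2.1311, 5.7446, -2.5472)
step 4: θ'=-3.0472 (R=-1.7500) → pose (1.3161, 5.4523, -3.0472)
step 5: θ'=-4.2972 (R=-0.5000) → pose (0.8114, 5.7484, -4.2972)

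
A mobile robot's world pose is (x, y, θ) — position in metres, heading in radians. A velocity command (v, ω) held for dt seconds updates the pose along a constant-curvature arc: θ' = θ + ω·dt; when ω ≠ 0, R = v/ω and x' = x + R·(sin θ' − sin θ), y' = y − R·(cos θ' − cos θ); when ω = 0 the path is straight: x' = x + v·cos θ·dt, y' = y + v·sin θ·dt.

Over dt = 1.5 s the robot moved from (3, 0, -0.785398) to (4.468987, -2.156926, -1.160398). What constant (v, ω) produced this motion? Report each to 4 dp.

v = 1.7500, ω = -0.2500

Δθ = -1.160398 − -0.785398 = -0.375000
ω = Δθ/dt = -0.375000/1.5 = -0.2500
R = −Δy/(cos θ' − cos θ) = -7.0000
v = R·ω = -7.0000·-0.2500 = 1.7500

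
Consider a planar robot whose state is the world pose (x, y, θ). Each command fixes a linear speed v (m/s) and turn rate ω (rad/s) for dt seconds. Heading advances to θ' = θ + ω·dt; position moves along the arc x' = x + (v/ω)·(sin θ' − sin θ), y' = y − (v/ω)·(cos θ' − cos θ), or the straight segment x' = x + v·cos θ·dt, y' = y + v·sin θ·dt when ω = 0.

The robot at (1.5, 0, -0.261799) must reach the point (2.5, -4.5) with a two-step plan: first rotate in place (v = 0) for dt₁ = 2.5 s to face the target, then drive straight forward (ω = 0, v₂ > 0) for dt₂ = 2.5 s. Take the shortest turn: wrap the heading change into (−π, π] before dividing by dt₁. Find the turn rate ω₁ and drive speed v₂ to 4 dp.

ω₁ = -0.4361, v₂ = 1.8439

heading to target = atan2(-4.5−0, 2.5−1.5) = -1.3521
Δθ = wrap(-1.3521 − -0.2618) = -1.0903; ω₁ = Δθ/dt₁ = -0.4361
distance = √((2.5−1.5)² + (-4.5−0)²) = 4.6098; v₂ = distance/dt₂ = 1.8439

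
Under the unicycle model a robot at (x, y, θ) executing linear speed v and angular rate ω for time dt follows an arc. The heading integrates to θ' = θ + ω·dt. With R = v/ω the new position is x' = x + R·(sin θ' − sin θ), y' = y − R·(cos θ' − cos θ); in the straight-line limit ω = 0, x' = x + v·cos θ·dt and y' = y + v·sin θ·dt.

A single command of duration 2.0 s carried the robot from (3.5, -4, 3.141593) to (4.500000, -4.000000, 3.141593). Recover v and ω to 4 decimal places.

Δθ = 3.141593 − 3.141593 = 0.000000
ω = Δθ/dt = 0.000000/2.0 = 0.0000
ω = 0 → v = (Δx·cos θ + Δy·sin θ)/dt = -0.5000

v = -0.5000, ω = 0.0000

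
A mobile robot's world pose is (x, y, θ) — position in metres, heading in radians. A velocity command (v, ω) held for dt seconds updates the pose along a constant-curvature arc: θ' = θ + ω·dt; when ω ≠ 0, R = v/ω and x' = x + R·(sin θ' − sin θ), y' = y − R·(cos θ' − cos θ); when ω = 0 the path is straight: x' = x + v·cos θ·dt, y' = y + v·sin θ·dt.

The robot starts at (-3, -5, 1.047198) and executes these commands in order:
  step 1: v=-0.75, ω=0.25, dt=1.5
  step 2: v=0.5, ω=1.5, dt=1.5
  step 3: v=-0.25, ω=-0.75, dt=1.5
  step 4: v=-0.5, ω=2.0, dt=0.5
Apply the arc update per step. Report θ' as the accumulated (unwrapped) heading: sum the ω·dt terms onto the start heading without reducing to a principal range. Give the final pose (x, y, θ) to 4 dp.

step 1: θ'=1.4222 (R=-3.0000) → pose (-3.3689, -6.0558, 1.4222)
step 2: θ'=3.6722 (R=0.3333) → pose (-3.8672, -5.7190, 3.6722)
step 3: θ'=2.5472 (R=0.3333) → pose (-3.5119, -5.7303, 2.5472)
step 4: θ'=3.5472 (R=-0.2500) → pose (-3.2732, -5.7529, 3.5472)

(-3.2732, -5.7529, 3.5472)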